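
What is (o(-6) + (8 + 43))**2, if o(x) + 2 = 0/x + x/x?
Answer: 2500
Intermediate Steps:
o(x) = -1 (o(x) = -2 + (0/x + x/x) = -2 + (0 + 1) = -2 + 1 = -1)
(o(-6) + (8 + 43))**2 = (-1 + (8 + 43))**2 = (-1 + 51)**2 = 50**2 = 2500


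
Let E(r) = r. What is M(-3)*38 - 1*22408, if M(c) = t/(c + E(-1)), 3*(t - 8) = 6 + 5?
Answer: -135113/6 ≈ -22519.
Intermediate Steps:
t = 35/3 (t = 8 + (6 + 5)/3 = 8 + (⅓)*11 = 8 + 11/3 = 35/3 ≈ 11.667)
M(c) = 35/(3*(-1 + c)) (M(c) = 35/(3*(c - 1)) = 35/(3*(-1 + c)))
M(-3)*38 - 1*22408 = (35/(3*(-1 - 3)))*38 - 1*22408 = ((35/3)/(-4))*38 - 22408 = ((35/3)*(-¼))*38 - 22408 = -35/12*38 - 22408 = -665/6 - 22408 = -135113/6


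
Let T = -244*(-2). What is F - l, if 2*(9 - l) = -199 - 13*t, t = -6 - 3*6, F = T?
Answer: 1071/2 ≈ 535.50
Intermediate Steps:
T = 488
F = 488
t = -24 (t = -6 - 18 = -24)
l = -95/2 (l = 9 - (-199 - 13*(-24))/2 = 9 - (-199 + 312)/2 = 9 - ½*113 = 9 - 113/2 = -95/2 ≈ -47.500)
F - l = 488 - 1*(-95/2) = 488 + 95/2 = 1071/2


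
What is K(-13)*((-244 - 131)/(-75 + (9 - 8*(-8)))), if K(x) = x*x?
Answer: 63375/2 ≈ 31688.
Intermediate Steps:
K(x) = x²
K(-13)*((-244 - 131)/(-75 + (9 - 8*(-8)))) = (-13)²*((-244 - 131)/(-75 + (9 - 8*(-8)))) = 169*(-375/(-75 + (9 + 64))) = 169*(-375/(-75 + 73)) = 169*(-375/(-2)) = 169*(-375*(-½)) = 169*(375/2) = 63375/2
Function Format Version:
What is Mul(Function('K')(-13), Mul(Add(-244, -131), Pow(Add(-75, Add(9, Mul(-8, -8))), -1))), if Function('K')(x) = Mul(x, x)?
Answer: Rational(63375, 2) ≈ 31688.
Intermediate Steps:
Function('K')(x) = Pow(x, 2)
Mul(Function('K')(-13), Mul(Add(-244, -131), Pow(Add(-75, Add(9, Mul(-8, -8))), -1))) = Mul(Pow(-13, 2), Mul(Add(-244, -131), Pow(Add(-75, Add(9, Mul(-8, -8))), -1))) = Mul(169, Mul(-375, Pow(Add(-75, Add(9, 64)), -1))) = Mul(169, Mul(-375, Pow(Add(-75, 73), -1))) = Mul(169, Mul(-375, Pow(-2, -1))) = Mul(169, Mul(-375, Rational(-1, 2))) = Mul(169, Rational(375, 2)) = Rational(63375, 2)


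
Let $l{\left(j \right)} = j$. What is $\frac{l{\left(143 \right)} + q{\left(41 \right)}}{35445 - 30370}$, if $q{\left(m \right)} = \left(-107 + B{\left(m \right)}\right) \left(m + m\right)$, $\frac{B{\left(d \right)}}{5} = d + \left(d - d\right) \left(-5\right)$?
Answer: $\frac{8179}{5075} \approx 1.6116$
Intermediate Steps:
$B{\left(d \right)} = 5 d$ ($B{\left(d \right)} = 5 \left(d + \left(d - d\right) \left(-5\right)\right) = 5 \left(d + 0 \left(-5\right)\right) = 5 \left(d + 0\right) = 5 d$)
$q{\left(m \right)} = 2 m \left(-107 + 5 m\right)$ ($q{\left(m \right)} = \left(-107 + 5 m\right) \left(m + m\right) = \left(-107 + 5 m\right) 2 m = 2 m \left(-107 + 5 m\right)$)
$\frac{l{\left(143 \right)} + q{\left(41 \right)}}{35445 - 30370} = \frac{143 + 2 \cdot 41 \left(-107 + 5 \cdot 41\right)}{35445 - 30370} = \frac{143 + 2 \cdot 41 \left(-107 + 205\right)}{5075} = \left(143 + 2 \cdot 41 \cdot 98\right) \frac{1}{5075} = \left(143 + 8036\right) \frac{1}{5075} = 8179 \cdot \frac{1}{5075} = \frac{8179}{5075}$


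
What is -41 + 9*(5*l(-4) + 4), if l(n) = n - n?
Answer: -5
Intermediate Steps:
l(n) = 0
-41 + 9*(5*l(-4) + 4) = -41 + 9*(5*0 + 4) = -41 + 9*(0 + 4) = -41 + 9*4 = -41 + 36 = -5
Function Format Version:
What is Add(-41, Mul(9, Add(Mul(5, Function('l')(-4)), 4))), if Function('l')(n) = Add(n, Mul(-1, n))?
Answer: -5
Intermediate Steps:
Function('l')(n) = 0
Add(-41, Mul(9, Add(Mul(5, Function('l')(-4)), 4))) = Add(-41, Mul(9, Add(Mul(5, 0), 4))) = Add(-41, Mul(9, Add(0, 4))) = Add(-41, Mul(9, 4)) = Add(-41, 36) = -5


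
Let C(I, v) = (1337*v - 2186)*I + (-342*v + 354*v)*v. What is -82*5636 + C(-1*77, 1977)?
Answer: -156921655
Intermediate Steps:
C(I, v) = 12*v² + I*(-2186 + 1337*v) (C(I, v) = (-2186 + 1337*v)*I + (12*v)*v = I*(-2186 + 1337*v) + 12*v² = 12*v² + I*(-2186 + 1337*v))
-82*5636 + C(-1*77, 1977) = -82*5636 + (-(-2186)*77 + 12*1977² + 1337*(-1*77)*1977) = -462152 + (-2186*(-77) + 12*3908529 + 1337*(-77)*1977) = -462152 + (168322 + 46902348 - 203530173) = -462152 - 156459503 = -156921655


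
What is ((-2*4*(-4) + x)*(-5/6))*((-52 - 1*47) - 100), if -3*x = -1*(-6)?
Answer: 4975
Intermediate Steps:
x = -2 (x = -(-1)*(-6)/3 = -⅓*6 = -2)
((-2*4*(-4) + x)*(-5/6))*((-52 - 1*47) - 100) = ((-2*4*(-4) - 2)*(-5/6))*((-52 - 1*47) - 100) = ((-8*(-4) - 2)*(-5*⅙))*((-52 - 47) - 100) = ((32 - 2)*(-⅚))*(-99 - 100) = (30*(-⅚))*(-199) = -25*(-199) = 4975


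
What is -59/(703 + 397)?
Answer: -59/1100 ≈ -0.053636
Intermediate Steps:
-59/(703 + 397) = -59/1100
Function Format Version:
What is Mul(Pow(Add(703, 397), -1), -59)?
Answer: Rational(-59, 1100) ≈ -0.053636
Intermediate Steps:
Mul(Pow(Add(703, 397), -1), -59) = Mul(Pow(1100, -1), -59) = Mul(Rational(1, 1100), -59) = Rational(-59, 1100)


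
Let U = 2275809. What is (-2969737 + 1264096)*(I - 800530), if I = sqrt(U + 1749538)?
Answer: 1365416789730 - 1705641*sqrt(4025347) ≈ 1.3620e+12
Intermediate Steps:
I = sqrt(4025347) (I = sqrt(2275809 + 1749538) = sqrt(4025347) ≈ 2006.3)
(-2969737 + 1264096)*(I - 800530) = (-2969737 + 1264096)*(sqrt(4025347) - 800530) = -1705641*(-800530 + sqrt(4025347)) = 1365416789730 - 1705641*sqrt(4025347)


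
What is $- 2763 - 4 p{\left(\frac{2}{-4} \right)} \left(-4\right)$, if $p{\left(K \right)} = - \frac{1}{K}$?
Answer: $-88416$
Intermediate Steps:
$- 2763 - 4 p{\left(\frac{2}{-4} \right)} \left(-4\right) = - 2763 - 4 \left(- \frac{1}{2 \frac{1}{-4}}\right) \left(-4\right) = - 2763 - 4 \left(- \frac{1}{2 \left(- \frac{1}{4}\right)}\right) \left(-4\right) = - 2763 - 4 \left(- \frac{1}{- \frac{1}{2}}\right) \left(-4\right) = - 2763 - 4 \left(\left(-1\right) \left(-2\right)\right) \left(-4\right) = - 2763 \left(-4\right) 2 \left(-4\right) = - 2763 \left(\left(-8\right) \left(-4\right)\right) = \left(-2763\right) 32 = -88416$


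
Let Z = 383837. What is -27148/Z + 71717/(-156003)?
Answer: -31762807573/59879723511 ≈ -0.53044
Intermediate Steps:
-27148/Z + 71717/(-156003) = -27148/383837 + 71717/(-156003) = -27148*1/383837 + 71717*(-1/156003) = -27148/383837 - 71717/156003 = -31762807573/59879723511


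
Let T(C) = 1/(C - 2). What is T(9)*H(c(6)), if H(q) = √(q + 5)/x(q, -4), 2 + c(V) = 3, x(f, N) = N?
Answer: -√6/28 ≈ -0.087482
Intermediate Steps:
T(C) = 1/(-2 + C)
c(V) = 1 (c(V) = -2 + 3 = 1)
H(q) = -√(5 + q)/4 (H(q) = √(q + 5)/(-4) = √(5 + q)*(-¼) = -√(5 + q)/4)
T(9)*H(c(6)) = (-√(5 + 1)/4)/(-2 + 9) = (-√6/4)/7 = -√6/28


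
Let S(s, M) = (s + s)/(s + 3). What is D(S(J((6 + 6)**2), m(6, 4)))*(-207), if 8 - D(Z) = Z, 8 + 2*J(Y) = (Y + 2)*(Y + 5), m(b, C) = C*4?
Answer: -6754617/5438 ≈ -1242.1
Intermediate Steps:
m(b, C) = 4*C
J(Y) = -4 + (2 + Y)*(5 + Y)/2 (J(Y) = -4 + ((Y + 2)*(Y + 5))/2 = -4 + ((2 + Y)*(5 + Y))/2 = -4 + (2 + Y)*(5 + Y)/2)
S(s, M) = 2*s/(3 + s) (S(s, M) = (2*s)/(3 + s) = 2*s/(3 + s))
D(Z) = 8 - Z
D(S(J((6 + 6)**2), m(6, 4)))*(-207) = (8 - 2*(1 + ((6 + 6)**2)**2/2 + 7*(6 + 6)**2/2)/(3 + (1 + ((6 + 6)**2)**2/2 + 7*(6 + 6)**2/2)))*(-207) = (8 - 2*(1 + (12**2)**2/2 + (7/2)*12**2)/(3 + (1 + (12**2)**2/2 + (7/2)*12**2)))*(-207) = (8 - 2*(1 + (1/2)*144**2 + (7/2)*144)/(3 + (1 + (1/2)*144**2 + (7/2)*144)))*(-207) = (8 - 2*(1 + (1/2)*20736 + 504)/(3 + (1 + (1/2)*20736 + 504)))*(-207) = (8 - 2*(1 + 10368 + 504)/(3 + (1 + 10368 + 504)))*(-207) = (8 - 2*10873/(3 + 10873))*(-207) = (8 - 2*10873/10876)*(-207) = (8 - 1*10873/5438)*(-207) = (8 - 10873/5438)*(-207) = (32631/5438)*(-207) = -6754617/5438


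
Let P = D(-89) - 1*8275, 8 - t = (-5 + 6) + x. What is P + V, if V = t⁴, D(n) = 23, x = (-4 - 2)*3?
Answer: 382373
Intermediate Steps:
x = -18 (x = -6*3 = -18)
t = 25 (t = 8 - ((-5 + 6) - 18) = 8 - (1 - 18) = 8 - 1*(-17) = 8 + 17 = 25)
P = -8252 (P = 23 - 1*8275 = 23 - 8275 = -8252)
V = 390625 (V = 25⁴ = 390625)
P + V = -8252 + 390625 = 382373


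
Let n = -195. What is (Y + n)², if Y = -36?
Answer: 53361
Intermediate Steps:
(Y + n)² = (-36 - 195)² = (-231)² = 53361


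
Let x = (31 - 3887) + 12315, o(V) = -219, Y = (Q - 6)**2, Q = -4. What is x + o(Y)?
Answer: 8240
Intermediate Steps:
Y = 100 (Y = (-4 - 6)**2 = (-10)**2 = 100)
x = 8459 (x = -3856 + 12315 = 8459)
x + o(Y) = 8459 - 219 = 8240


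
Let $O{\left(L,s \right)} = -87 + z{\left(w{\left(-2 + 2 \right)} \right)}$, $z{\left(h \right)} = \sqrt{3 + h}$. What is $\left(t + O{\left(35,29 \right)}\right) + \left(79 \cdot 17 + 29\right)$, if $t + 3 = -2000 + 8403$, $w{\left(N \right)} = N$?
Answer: $7685 + \sqrt{3} \approx 7686.7$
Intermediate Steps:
$t = 6400$ ($t = -3 + \left(-2000 + 8403\right) = -3 + 6403 = 6400$)
$O{\left(L,s \right)} = -87 + \sqrt{3}$ ($O{\left(L,s \right)} = -87 + \sqrt{3 + \left(-2 + 2\right)} = -87 + \sqrt{3 + 0} = -87 + \sqrt{3}$)
$\left(t + O{\left(35,29 \right)}\right) + \left(79 \cdot 17 + 29\right) = \left(6400 - \left(87 - \sqrt{3}\right)\right) + \left(79 \cdot 17 + 29\right) = \left(6313 + \sqrt{3}\right) + \left(1343 + 29\right) = \left(6313 + \sqrt{3}\right) + 1372 = 7685 + \sqrt{3}$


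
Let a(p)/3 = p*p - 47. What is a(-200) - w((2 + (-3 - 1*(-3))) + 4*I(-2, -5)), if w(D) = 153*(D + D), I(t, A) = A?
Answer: 125367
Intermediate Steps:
a(p) = -141 + 3*p² (a(p) = 3*(p*p - 47) = 3*(p² - 47) = 3*(-47 + p²) = -141 + 3*p²)
w(D) = 306*D (w(D) = 153*(2*D) = 306*D)
a(-200) - w((2 + (-3 - 1*(-3))) + 4*I(-2, -5)) = (-141 + 3*(-200)²) - 306*((2 + (-3 - 1*(-3))) + 4*(-5)) = (-141 + 3*40000) - 306*((2 + (-3 + 3)) - 20) = (-141 + 120000) - 306*((2 + 0) - 20) = 119859 - 306*(2 - 20) = 119859 - 306*(-18) = 119859 - 1*(-5508) = 119859 + 5508 = 125367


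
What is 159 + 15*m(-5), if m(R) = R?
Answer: 84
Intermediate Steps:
159 + 15*m(-5) = 159 + 15*(-5) = 159 - 75 = 84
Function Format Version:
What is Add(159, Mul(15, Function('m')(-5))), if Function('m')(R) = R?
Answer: 84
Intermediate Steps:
Add(159, Mul(15, Function('m')(-5))) = Add(159, Mul(15, -5)) = Add(159, -75) = 84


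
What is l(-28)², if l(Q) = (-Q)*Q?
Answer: 614656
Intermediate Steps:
l(Q) = -Q²
l(-28)² = (-1*(-28)²)² = (-1*784)² = (-784)² = 614656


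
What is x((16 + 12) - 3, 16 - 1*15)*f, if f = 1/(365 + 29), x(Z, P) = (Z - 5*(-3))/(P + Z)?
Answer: 10/2561 ≈ 0.0039047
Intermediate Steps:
x(Z, P) = (15 + Z)/(P + Z) (x(Z, P) = (Z + 15)/(P + Z) = (15 + Z)/(P + Z))
f = 1/394 ≈ 0.0025381
x((16 + 12) - 3, 16 - 1*15)*f = ((15 + ((16 + 12) - 3))/((16 - 1*15) + ((16 + 12) - 3)))*(1/394) = ((15 + (28 - 3))/((16 - 15) + (28 - 3)))*(1/394) = ((15 + 25)/(1 + 25))*(1/394) = (40/26)*(1/394) = ((1/26)*40)*(1/394) = (20/13)*(1/394) = 10/2561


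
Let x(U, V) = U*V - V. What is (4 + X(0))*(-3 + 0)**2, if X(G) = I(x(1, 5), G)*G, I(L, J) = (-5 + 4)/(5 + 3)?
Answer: 36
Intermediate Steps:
x(U, V) = -V + U*V
I(L, J) = -1/8
X(G) = -G/8
(4 + X(0))*(-3 + 0)**2 = (4 - 1/8*0)*(-3 + 0)**2 = (4 + 0)*(-3)**2 = 4*9 = 36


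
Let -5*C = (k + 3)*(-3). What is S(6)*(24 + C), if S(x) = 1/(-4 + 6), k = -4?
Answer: 117/10 ≈ 11.700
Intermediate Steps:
S(x) = 1/2
C = -3/5 (C = -(-4 + 3)*(-3)/5 = -(-1)*(-3)/5 = -1/5*3 = -3/5 ≈ -0.60000)
S(6)*(24 + C) = (24 - 3/5)/2 = (1/2)*(117/5) = 117/10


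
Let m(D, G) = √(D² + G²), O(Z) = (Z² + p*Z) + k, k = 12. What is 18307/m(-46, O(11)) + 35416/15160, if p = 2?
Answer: 4427/1895 + 18307*√26141/26141 ≈ 115.56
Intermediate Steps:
O(Z) = 12 + Z² + 2*Z (O(Z) = (Z² + 2*Z) + 12 = 12 + Z² + 2*Z)
18307/m(-46, O(11)) + 35416/15160 = 18307/(√((-46)² + (12 + 11² + 2*11)²)) + 35416/15160 = 18307/(√(2116 + (12 + 121 + 22)²)) + 35416*(1/15160) = 18307/(√(2116 + 155²)) + 4427/1895 = 18307/(√(2116 + 24025)) + 4427/1895 = 18307/(√26141) + 4427/1895 = 18307*(√26141/26141) + 4427/1895 = 18307*√26141/26141 + 4427/1895 = 4427/1895 + 18307*√26141/26141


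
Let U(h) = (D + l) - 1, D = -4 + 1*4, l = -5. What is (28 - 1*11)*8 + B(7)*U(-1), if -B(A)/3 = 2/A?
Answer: 988/7 ≈ 141.14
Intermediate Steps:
D = 0 (D = -4 + 4 = 0)
U(h) = -6 (U(h) = (0 - 5) - 1 = -5 - 1 = -6)
B(A) = -6/A
(28 - 1*11)*8 + B(7)*U(-1) = (28 - 1*11)*8 - 6/7*(-6) = (28 - 11)*8 - 6*⅐*(-6) = 17*8 - 6/7*(-6) = 136 + 36/7 = 988/7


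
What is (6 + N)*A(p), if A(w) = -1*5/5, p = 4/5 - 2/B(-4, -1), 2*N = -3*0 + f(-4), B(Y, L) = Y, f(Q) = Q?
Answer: -4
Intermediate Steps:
N = -2 (N = (-3*0 - 4)/2 = (0 - 4)/2 = (½)*(-4) = -2)
p = 13/10 (p = 4/5 - 2/(-4) = 4*(⅕) - 2*(-¼) = ⅘ + ½ = 13/10 ≈ 1.3000)
A(w) = -1 (A(w) = -5*⅕ = -1)
(6 + N)*A(p) = (6 - 2)*(-1) = 4*(-1) = -4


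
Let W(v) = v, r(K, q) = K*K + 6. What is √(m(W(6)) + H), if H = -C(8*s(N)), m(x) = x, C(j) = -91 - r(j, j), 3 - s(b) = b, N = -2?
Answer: √1703 ≈ 41.267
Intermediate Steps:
s(b) = 3 - b
r(K, q) = 6 + K² (r(K, q) = K² + 6 = 6 + K²)
C(j) = -97 - j² (C(j) = -91 - (6 + j²) = -91 + (-6 - j²) = -97 - j²)
H = 1697 (H = -(-97 - (8*(3 - 1*(-2)))²) = -(-97 - (8*(3 + 2))²) = -(-97 - (8*5)²) = -(-97 - 1*40²) = -(-97 - 1*1600) = -(-97 - 1600) = -1*(-1697) = 1697)
√(m(W(6)) + H) = √(6 + 1697) = √1703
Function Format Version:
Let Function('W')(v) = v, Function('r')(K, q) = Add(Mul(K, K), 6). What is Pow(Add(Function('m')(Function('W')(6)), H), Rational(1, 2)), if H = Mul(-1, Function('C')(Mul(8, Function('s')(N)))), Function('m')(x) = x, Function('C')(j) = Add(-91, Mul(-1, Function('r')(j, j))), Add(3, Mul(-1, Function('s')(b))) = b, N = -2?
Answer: Pow(1703, Rational(1, 2)) ≈ 41.267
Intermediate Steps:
Function('s')(b) = Add(3, Mul(-1, b))
Function('r')(K, q) = Add(6, Pow(K, 2)) (Function('r')(K, q) = Add(Pow(K, 2), 6) = Add(6, Pow(K, 2)))
Function('C')(j) = Add(-97, Mul(-1, Pow(j, 2))) (Function('C')(j) = Add(-91, Mul(-1, Add(6, Pow(j, 2)))) = Add(-91, Add(-6, Mul(-1, Pow(j, 2)))) = Add(-97, Mul(-1, Pow(j, 2))))
H = 1697 (H = Mul(-1, Add(-97, Mul(-1, Pow(Mul(8, Add(3, Mul(-1, -2))), 2)))) = Mul(-1, Add(-97, Mul(-1, Pow(Mul(8, Add(3, 2)), 2)))) = Mul(-1, Add(-97, Mul(-1, Pow(Mul(8, 5), 2)))) = Mul(-1, Add(-97, Mul(-1, Pow(40, 2)))) = Mul(-1, Add(-97, Mul(-1, 1600))) = Mul(-1, Add(-97, -1600)) = Mul(-1, -1697) = 1697)
Pow(Add(Function('m')(Function('W')(6)), H), Rational(1, 2)) = Pow(Add(6, 1697), Rational(1, 2)) = Pow(1703, Rational(1, 2))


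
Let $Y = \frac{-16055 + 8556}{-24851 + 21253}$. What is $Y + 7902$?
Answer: $\frac{28438895}{3598} \approx 7904.1$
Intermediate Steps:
$Y = \frac{7499}{3598}$ ($Y = - \frac{7499}{-3598} = \left(-7499\right) \left(- \frac{1}{3598}\right) = \frac{7499}{3598} \approx 2.0842$)
$Y + 7902 = \frac{7499}{3598} + 7902 = \frac{28438895}{3598}$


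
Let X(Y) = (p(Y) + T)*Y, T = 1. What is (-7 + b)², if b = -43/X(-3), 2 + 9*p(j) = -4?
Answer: 1296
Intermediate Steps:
p(j) = -⅔ (p(j) = -2/9 + (⅑)*(-4) = -2/9 - 4/9 = -⅔)
X(Y) = Y/3 (X(Y) = (-⅔ + 1)*Y = Y/3)
b = 43 (b = -43/((⅓)*(-3)) = -43/(-1) = -43*(-1) = 43)
(-7 + b)² = (-7 + 43)² = 36² = 1296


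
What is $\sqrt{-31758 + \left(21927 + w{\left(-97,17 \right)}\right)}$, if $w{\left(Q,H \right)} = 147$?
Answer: $6 i \sqrt{269} \approx 98.407 i$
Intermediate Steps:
$\sqrt{-31758 + \left(21927 + w{\left(-97,17 \right)}\right)} = \sqrt{-31758 + \left(21927 + 147\right)} = \sqrt{-31758 + 22074} = \sqrt{-9684} = 6 i \sqrt{269}$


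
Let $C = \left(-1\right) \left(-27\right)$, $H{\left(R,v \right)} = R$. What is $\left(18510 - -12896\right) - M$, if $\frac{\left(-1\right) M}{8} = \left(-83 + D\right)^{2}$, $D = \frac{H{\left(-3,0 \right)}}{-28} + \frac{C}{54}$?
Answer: $\frac{8400037}{98} \approx 85715.0$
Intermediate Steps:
$C = 27$
$D = \frac{17}{28}$ ($D = - \frac{3}{-28} + \frac{27}{54} = \left(-3\right) \left(- \frac{1}{28}\right) + 27 \cdot \frac{1}{54} = \frac{3}{28} + \frac{1}{2} = \frac{17}{28} \approx 0.60714$)
$M = - \frac{5322249}{98}$ ($M = - 8 \left(-83 + \frac{17}{28}\right)^{2} = - 8 \left(- \frac{2307}{28}\right)^{2} = \left(-8\right) \frac{5322249}{784} = - \frac{5322249}{98} \approx -54309.0$)
$\left(18510 - -12896\right) - M = \left(18510 - -12896\right) - - \frac{5322249}{98} = \left(18510 + 12896\right) + \frac{5322249}{98} = 31406 + \frac{5322249}{98} = \frac{8400037}{98}$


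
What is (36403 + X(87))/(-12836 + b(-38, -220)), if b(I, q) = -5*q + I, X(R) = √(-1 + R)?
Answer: -36403/11774 - √86/11774 ≈ -3.0926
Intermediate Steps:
b(I, q) = I - 5*q
(36403 + X(87))/(-12836 + b(-38, -220)) = (36403 + √(-1 + 87))/(-12836 + (-38 - 5*(-220))) = (36403 + √86)/(-12836 + (-38 + 1100)) = (36403 + √86)/(-12836 + 1062) = (36403 + √86)/(-11774) = (36403 + √86)*(-1/11774) = -36403/11774 - √86/11774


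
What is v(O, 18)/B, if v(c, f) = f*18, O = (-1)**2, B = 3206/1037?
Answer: 167994/1603 ≈ 104.80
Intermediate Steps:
B = 3206/1037 (B = 3206*(1/1037) = 3206/1037 ≈ 3.0916)
O = 1
v(c, f) = 18*f
v(O, 18)/B = (18*18)/(3206/1037) = 324*(1037/3206) = 167994/1603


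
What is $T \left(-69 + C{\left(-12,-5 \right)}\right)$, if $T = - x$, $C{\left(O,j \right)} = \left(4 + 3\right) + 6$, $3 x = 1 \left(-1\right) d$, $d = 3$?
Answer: $-56$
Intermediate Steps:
$x = -1$ ($x = \frac{1 \left(-1\right) 3}{3} = \frac{\left(-1\right) 3}{3} = \frac{1}{3} \left(-3\right) = -1$)
$C{\left(O,j \right)} = 13$ ($C{\left(O,j \right)} = 7 + 6 = 13$)
$T = 1$ ($T = \left(-1\right) \left(-1\right) = 1$)
$T \left(-69 + C{\left(-12,-5 \right)}\right) = 1 \left(-69 + 13\right) = 1 \left(-56\right) = -56$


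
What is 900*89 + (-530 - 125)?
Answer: 79445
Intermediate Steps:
900*89 + (-530 - 125) = 80100 - 655 = 79445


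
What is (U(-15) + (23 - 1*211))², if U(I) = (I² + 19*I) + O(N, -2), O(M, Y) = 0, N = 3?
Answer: 61504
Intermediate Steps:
U(I) = I² + 19*I (U(I) = (I² + 19*I) + 0 = I² + 19*I)
(U(-15) + (23 - 1*211))² = (-15*(19 - 15) + (23 - 1*211))² = (-15*4 + (23 - 211))² = (-60 - 188)² = (-248)² = 61504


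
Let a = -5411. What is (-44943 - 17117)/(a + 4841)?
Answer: 6206/57 ≈ 108.88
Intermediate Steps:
(-44943 - 17117)/(a + 4841) = (-44943 - 17117)/(-5411 + 4841) = -62060/(-570) = -62060*(-1/570) = 6206/57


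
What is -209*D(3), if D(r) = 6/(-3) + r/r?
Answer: 209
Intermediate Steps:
D(r) = -1 (D(r) = 6*(-⅓) + 1 = -2 + 1 = -1)
-209*D(3) = -209*(-1) = 209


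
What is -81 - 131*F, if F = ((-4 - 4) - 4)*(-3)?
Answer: -4797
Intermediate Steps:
F = 36 (F = (-8 - 4)*(-3) = -12*(-3) = 36)
-81 - 131*F = -81 - 131*36 = -81 - 4716 = -4797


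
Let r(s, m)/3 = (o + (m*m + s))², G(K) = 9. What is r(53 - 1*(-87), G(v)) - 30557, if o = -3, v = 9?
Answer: 112015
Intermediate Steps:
r(s, m) = 3*(-3 + s + m²)² (r(s, m) = 3*(-3 + (m*m + s))² = 3*(-3 + (m² + s))² = 3*(-3 + (s + m²))² = 3*(-3 + s + m²)²)
r(53 - 1*(-87), G(v)) - 30557 = 3*(-3 + (53 - 1*(-87)) + 9²)² - 30557 = 3*(-3 + (53 + 87) + 81)² - 30557 = 3*(-3 + 140 + 81)² - 30557 = 3*218² - 30557 = 3*47524 - 30557 = 142572 - 30557 = 112015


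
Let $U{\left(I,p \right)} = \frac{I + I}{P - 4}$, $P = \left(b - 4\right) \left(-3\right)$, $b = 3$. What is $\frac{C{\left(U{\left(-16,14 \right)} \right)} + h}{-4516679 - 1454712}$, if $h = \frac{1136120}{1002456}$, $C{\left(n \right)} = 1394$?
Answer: $- \frac{174819973}{748257092037} \approx -0.00023364$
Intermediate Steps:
$P = 3$ ($P = \left(3 - 4\right) \left(-3\right) = \left(-1\right) \left(-3\right) = 3$)
$U{\left(I,p \right)} = - 2 I$ ($U{\left(I,p \right)} = \frac{I + I}{3 - 4} = \frac{2 I}{-1} = 2 I \left(-1\right) = - 2 I$)
$h = \frac{142015}{125307}$ ($h = 1136120 \cdot \frac{1}{1002456} = \frac{142015}{125307} \approx 1.1333$)
$\frac{C{\left(U{\left(-16,14 \right)} \right)} + h}{-4516679 - 1454712} = \frac{1394 + \frac{142015}{125307}}{-4516679 - 1454712} = \frac{174819973}{125307 \left(-5971391\right)} = \frac{174819973}{125307} \left(- \frac{1}{5971391}\right) = - \frac{174819973}{748257092037}$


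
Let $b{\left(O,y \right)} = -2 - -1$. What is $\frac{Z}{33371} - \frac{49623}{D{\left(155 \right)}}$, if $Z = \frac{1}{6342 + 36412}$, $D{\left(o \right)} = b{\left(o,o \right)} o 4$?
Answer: $\frac{35399652156451}{442290557540} \approx 80.037$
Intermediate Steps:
$b{\left(O,y \right)} = -1$ ($b{\left(O,y \right)} = -2 + 1 = -1$)
$D{\left(o \right)} = - 4 o$ ($D{\left(o \right)} = - o 4 = - 4 o$)
$Z = \frac{1}{42754} \approx 2.339 \cdot 10^{-5}$
$\frac{Z}{33371} - \frac{49623}{D{\left(155 \right)}} = \frac{1}{42754 \cdot 33371} - \frac{49623}{\left(-4\right) 155} = \frac{1}{42754} \cdot \frac{1}{33371} - \frac{49623}{-620} = \frac{1}{1426743734} - - \frac{49623}{620} = \frac{1}{1426743734} + \frac{49623}{620} = \frac{35399652156451}{442290557540}$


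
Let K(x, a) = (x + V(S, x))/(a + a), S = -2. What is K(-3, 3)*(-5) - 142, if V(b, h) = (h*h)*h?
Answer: -117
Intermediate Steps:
V(b, h) = h³ (V(b, h) = h²*h = h³)
K(x, a) = (x + x³)/(2*a) (K(x, a) = (x + x³)/(a + a) = (x + x³)/((2*a)) = (x + x³)*(1/(2*a)) = (x + x³)/(2*a))
K(-3, 3)*(-5) - 142 = ((½)*(-3 + (-3)³)/3)*(-5) - 142 = ((½)*(⅓)*(-3 - 27))*(-5) - 142 = ((½)*(⅓)*(-30))*(-5) - 142 = -5*(-5) - 142 = 25 - 142 = -117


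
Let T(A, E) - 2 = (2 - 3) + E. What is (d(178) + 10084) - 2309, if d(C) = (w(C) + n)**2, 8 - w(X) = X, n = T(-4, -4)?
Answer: 37704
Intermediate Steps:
T(A, E) = 1 + E (T(A, E) = 2 + ((2 - 3) + E) = 2 + (-1 + E) = 1 + E)
n = -3 (n = 1 - 4 = -3)
w(X) = 8 - X
d(C) = (5 - C)**2 (d(C) = ((8 - C) - 3)**2 = (5 - C)**2)
(d(178) + 10084) - 2309 = ((-5 + 178)**2 + 10084) - 2309 = (173**2 + 10084) - 2309 = (29929 + 10084) - 2309 = 40013 - 2309 = 37704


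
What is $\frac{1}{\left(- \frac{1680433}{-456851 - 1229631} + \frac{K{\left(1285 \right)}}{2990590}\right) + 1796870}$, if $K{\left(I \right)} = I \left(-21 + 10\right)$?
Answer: $\frac{252178810219}{453132788800599650} \approx 5.5652 \cdot 10^{-7}$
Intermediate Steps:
$K{\left(I \right)} = - 11 I$ ($K{\left(I \right)} = I \left(-11\right) = - 11 I$)
$\frac{1}{\left(- \frac{1680433}{-456851 - 1229631} + \frac{K{\left(1285 \right)}}{2990590}\right) + 1796870} = \frac{1}{\left(- \frac{1680433}{-456851 - 1229631} + \frac{\left(-11\right) 1285}{2990590}\right) + 1796870} = \frac{1}{\left(- \frac{1680433}{-1686482} - \frac{2827}{598118}\right) + 1796870} = \frac{1}{\left(\left(-1680433\right) \left(- \frac{1}{1686482}\right) - \frac{2827}{598118}\right) + 1796870} = \frac{1}{\left(\frac{1680433}{1686482} - \frac{2827}{598118}\right) + 1796870} = \frac{1}{\frac{250082385120}{252178810219} + 1796870} = \frac{1}{\frac{453132788800599650}{252178810219}} = \frac{252178810219}{453132788800599650}$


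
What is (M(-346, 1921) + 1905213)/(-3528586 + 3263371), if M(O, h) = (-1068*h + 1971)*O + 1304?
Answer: -711087839/265215 ≈ -2681.2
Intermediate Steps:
M(O, h) = 1304 + O*(1971 - 1068*h) (M(O, h) = (1971 - 1068*h)*O + 1304 = O*(1971 - 1068*h) + 1304 = 1304 + O*(1971 - 1068*h))
(M(-346, 1921) + 1905213)/(-3528586 + 3263371) = ((1304 + 1971*(-346) - 1068*(-346)*1921) + 1905213)/(-3528586 + 3263371) = ((1304 - 681966 + 709863288) + 1905213)/(-265215) = (709182626 + 1905213)*(-1/265215) = 711087839*(-1/265215) = -711087839/265215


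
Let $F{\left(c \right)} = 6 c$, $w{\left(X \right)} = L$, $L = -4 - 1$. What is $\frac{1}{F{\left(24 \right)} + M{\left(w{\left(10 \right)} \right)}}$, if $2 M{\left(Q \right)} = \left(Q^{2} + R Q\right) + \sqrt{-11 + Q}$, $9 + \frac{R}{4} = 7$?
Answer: $\frac{706}{124625} - \frac{8 i}{124625} \approx 0.005665 - 6.4193 \cdot 10^{-5} i$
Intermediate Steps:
$R = -8$ ($R = -36 + 4 \cdot 7 = -36 + 28 = -8$)
$L = -5$
$w{\left(X \right)} = -5$
$M{\left(Q \right)} = \frac{Q^{2}}{2} + \frac{\sqrt{-11 + Q}}{2} - 4 Q$ ($M{\left(Q \right)} = \frac{\left(Q^{2} - 8 Q\right) + \sqrt{-11 + Q}}{2} = \frac{Q^{2} + \sqrt{-11 + Q} - 8 Q}{2} = \frac{Q^{2}}{2} + \frac{\sqrt{-11 + Q}}{2} - 4 Q$)
$\frac{1}{F{\left(24 \right)} + M{\left(w{\left(10 \right)} \right)}} = \frac{1}{6 \cdot 24 + \left(\frac{\left(-5\right)^{2}}{2} + \frac{\sqrt{-11 - 5}}{2} - -20\right)} = \frac{1}{144 + \left(\frac{1}{2} \cdot 25 + \frac{\sqrt{-16}}{2} + 20\right)} = \frac{1}{144 + \left(\frac{25}{2} + \frac{4 i}{2} + 20\right)} = \frac{1}{144 + \left(\frac{25}{2} + 2 i + 20\right)} = \frac{1}{144 + \left(\frac{65}{2} + 2 i\right)} = \frac{1}{\frac{353}{2} + 2 i} = \frac{4 \left(\frac{353}{2} - 2 i\right)}{124625}$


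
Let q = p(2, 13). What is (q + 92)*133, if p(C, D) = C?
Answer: 12502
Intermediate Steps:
q = 2
(q + 92)*133 = (2 + 92)*133 = 94*133 = 12502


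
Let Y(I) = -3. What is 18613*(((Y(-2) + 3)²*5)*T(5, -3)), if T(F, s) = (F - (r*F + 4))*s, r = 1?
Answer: 0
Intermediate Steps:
T(F, s) = -4*s (T(F, s) = (F - (1*F + 4))*s = (F - (F + 4))*s = (F - (4 + F))*s = (F + (-4 - F))*s = -4*s)
18613*(((Y(-2) + 3)²*5)*T(5, -3)) = 18613*(((-3 + 3)²*5)*(-4*(-3))) = 18613*((0²*5)*12) = 18613*((0*5)*12) = 18613*(0*12) = 18613*0 = 0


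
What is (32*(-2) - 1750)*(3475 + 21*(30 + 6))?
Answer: -7675034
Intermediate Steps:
(32*(-2) - 1750)*(3475 + 21*(30 + 6)) = (-64 - 1750)*(3475 + 21*36) = -1814*(3475 + 756) = -1814*4231 = -7675034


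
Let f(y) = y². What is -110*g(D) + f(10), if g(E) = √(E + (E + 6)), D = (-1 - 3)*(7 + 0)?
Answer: 100 - 550*I*√2 ≈ 100.0 - 777.82*I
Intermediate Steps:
D = -28 (D = -4*7 = -28)
g(E) = √(6 + 2*E) (g(E) = √(E + (6 + E)) = √(6 + 2*E))
-110*g(D) + f(10) = -110*√(6 + 2*(-28)) + 10² = -110*√(6 - 56) + 100 = -550*I*√2 + 100 = 100 - 550*I*√2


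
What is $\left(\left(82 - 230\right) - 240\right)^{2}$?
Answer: $150544$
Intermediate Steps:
$\left(\left(82 - 230\right) - 240\right)^{2} = \left(-148 - 240\right)^{2} = \left(-388\right)^{2} = 150544$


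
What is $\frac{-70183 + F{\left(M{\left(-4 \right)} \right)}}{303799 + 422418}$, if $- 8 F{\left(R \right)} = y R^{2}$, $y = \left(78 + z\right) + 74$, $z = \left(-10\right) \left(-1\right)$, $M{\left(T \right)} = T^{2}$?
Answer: $- \frac{75367}{726217} \approx -0.10378$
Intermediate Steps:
$z = 10$
$y = 162$ ($y = \left(78 + 10\right) + 74 = 88 + 74 = 162$)
$F{\left(R \right)} = - \frac{81 R^{2}}{4}$ ($F{\left(R \right)} = - \frac{162 R^{2}}{8} = - \frac{81 R^{2}}{4}$)
$\frac{-70183 + F{\left(M{\left(-4 \right)} \right)}}{303799 + 422418} = \frac{-70183 - \frac{81 \left(\left(-4\right)^{2}\right)^{2}}{4}}{303799 + 422418} = \frac{-70183 - \frac{81 \cdot 16^{2}}{4}}{726217} = \left(-70183 - 5184\right) \frac{1}{726217} = \left(-75367\right) \frac{1}{726217} = - \frac{75367}{726217}$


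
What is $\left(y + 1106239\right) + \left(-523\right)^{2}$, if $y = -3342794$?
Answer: $-1963026$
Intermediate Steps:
$\left(y + 1106239\right) + \left(-523\right)^{2} = \left(-3342794 + 1106239\right) + \left(-523\right)^{2} = -2236555 + 273529 = -1963026$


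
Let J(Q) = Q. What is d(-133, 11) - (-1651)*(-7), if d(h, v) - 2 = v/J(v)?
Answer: -11554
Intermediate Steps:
d(h, v) = 3 (d(h, v) = 2 + v/v = 2 + 1 = 3)
d(-133, 11) - (-1651)*(-7) = 3 - (-1651)*(-7) = 3 - 1*11557 = 3 - 11557 = -11554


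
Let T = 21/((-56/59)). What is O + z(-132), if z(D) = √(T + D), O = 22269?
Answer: 22269 + 3*I*√274/4 ≈ 22269.0 + 12.415*I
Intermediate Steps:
T = -177/8 (T = 21/((-56*1/59)) = 21/(-56/59) = 21*(-59/56) = -177/8 ≈ -22.125)
z(D) = √(-177/8 + D)
O + z(-132) = 22269 + √(-354 + 16*(-132))/4 = 22269 + √(-354 - 2112)/4 = 22269 + √(-2466)/4 = 22269 + (3*I*√274)/4 = 22269 + 3*I*√274/4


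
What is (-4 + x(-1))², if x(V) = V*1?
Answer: 25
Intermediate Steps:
x(V) = V
(-4 + x(-1))² = (-4 - 1)² = (-5)² = 25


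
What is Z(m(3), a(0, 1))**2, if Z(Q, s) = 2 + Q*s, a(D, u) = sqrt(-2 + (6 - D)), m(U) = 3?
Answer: 64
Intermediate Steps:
a(D, u) = sqrt(4 - D)
Z(m(3), a(0, 1))**2 = (2 + 3*sqrt(4 - 1*0))**2 = (2 + 3*sqrt(4 + 0))**2 = (2 + 3*sqrt(4))**2 = (2 + 3*2)**2 = (2 + 6)**2 = 8**2 = 64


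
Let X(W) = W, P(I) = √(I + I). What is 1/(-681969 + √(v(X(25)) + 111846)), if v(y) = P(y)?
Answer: -1/(681969 - √(111846 + 5*√2)) ≈ -1.4671e-6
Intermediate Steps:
P(I) = √2*√I (P(I) = √(2*I) = √2*√I)
v(y) = √2*√y
1/(-681969 + √(v(X(25)) + 111846)) = 1/(-681969 + √(√2*√25 + 111846)) = 1/(-681969 + √(√2*5 + 111846)) = 1/(-681969 + √(5*√2 + 111846)) = 1/(-681969 + √(111846 + 5*√2))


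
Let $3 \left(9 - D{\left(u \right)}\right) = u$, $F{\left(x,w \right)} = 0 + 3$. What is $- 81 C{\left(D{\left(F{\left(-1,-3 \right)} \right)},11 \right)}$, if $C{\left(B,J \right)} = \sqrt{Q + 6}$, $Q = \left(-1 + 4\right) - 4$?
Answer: $- 81 \sqrt{5} \approx -181.12$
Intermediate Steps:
$F{\left(x,w \right)} = 3$
$Q = -1$ ($Q = 3 - 4 = -1$)
$D{\left(u \right)} = 9 - \frac{u}{3}$
$C{\left(B,J \right)} = \sqrt{5}$ ($C{\left(B,J \right)} = \sqrt{-1 + 6} = \sqrt{5}$)
$- 81 C{\left(D{\left(F{\left(-1,-3 \right)} \right)},11 \right)} = - 81 \sqrt{5}$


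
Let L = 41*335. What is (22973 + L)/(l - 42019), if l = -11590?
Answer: -36708/53609 ≈ -0.68474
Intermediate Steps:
L = 13735
(22973 + L)/(l - 42019) = (22973 + 13735)/(-11590 - 42019) = 36708/(-53609) = 36708*(-1/53609) = -36708/53609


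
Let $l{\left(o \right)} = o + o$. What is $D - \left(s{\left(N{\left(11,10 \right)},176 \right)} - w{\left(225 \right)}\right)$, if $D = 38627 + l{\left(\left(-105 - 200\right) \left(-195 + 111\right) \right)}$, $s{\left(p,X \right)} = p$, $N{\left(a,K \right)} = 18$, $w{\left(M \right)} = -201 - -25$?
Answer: $89673$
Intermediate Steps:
$w{\left(M \right)} = -176$ ($w{\left(M \right)} = -201 + 25 = -176$)
$l{\left(o \right)} = 2 o$
$D = 89867$ ($D = 38627 + 2 \left(-105 - 200\right) \left(-195 + 111\right) = 38627 + 2 \left(\left(-305\right) \left(-84\right)\right) = 38627 + 2 \cdot 25620 = 38627 + 51240 = 89867$)
$D - \left(s{\left(N{\left(11,10 \right)},176 \right)} - w{\left(225 \right)}\right) = 89867 - \left(18 - -176\right) = 89867 - \left(18 + 176\right) = 89867 - 194 = 89673$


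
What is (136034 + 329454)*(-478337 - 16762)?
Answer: -230462643312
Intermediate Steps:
(136034 + 329454)*(-478337 - 16762) = 465488*(-495099) = -230462643312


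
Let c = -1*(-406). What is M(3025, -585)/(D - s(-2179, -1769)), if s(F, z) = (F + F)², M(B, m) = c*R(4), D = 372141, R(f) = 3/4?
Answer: -609/37240046 ≈ -1.6353e-5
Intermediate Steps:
R(f) = ¾ (R(f) = 3*(¼) = ¾)
c = 406
M(B, m) = 609/2 (M(B, m) = 406*(¾) = 609/2)
s(F, z) = 4*F² (s(F, z) = (2*F)² = 4*F²)
M(3025, -585)/(D - s(-2179, -1769)) = 609/(2*(372141 - 4*(-2179)²)) = 609/(2*(372141 - 4*4748041)) = 609/(2*(372141 - 1*18992164)) = 609/(2*(372141 - 18992164)) = (609/2)/(-18620023) = (609/2)*(-1/18620023) = -609/37240046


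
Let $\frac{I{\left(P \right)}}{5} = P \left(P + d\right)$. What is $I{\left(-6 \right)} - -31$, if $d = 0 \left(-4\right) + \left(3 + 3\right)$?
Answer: $31$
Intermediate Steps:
$d = 6$ ($d = 0 + 6 = 6$)
$I{\left(P \right)} = 5 P \left(6 + P\right)$ ($I{\left(P \right)} = 5 P \left(P + 6\right) = 5 P \left(6 + P\right)$)
$I{\left(-6 \right)} - -31 = 5 \left(-6\right) \left(6 - 6\right) - -31 = 5 \left(-6\right) 0 + \left(-163 + 194\right) = 0 + 31 = 31$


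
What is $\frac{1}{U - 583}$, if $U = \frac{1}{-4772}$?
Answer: $- \frac{4772}{2782077} \approx -0.0017153$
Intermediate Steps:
$U = - \frac{1}{4772} \approx -0.00020956$
$\frac{1}{U - 583} = \frac{1}{- \frac{1}{4772} - 583} = \frac{1}{- \frac{2782077}{4772}} = - \frac{4772}{2782077}$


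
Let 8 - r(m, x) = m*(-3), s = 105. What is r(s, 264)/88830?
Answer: 323/88830 ≈ 0.0036362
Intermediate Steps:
r(m, x) = 8 + 3*m (r(m, x) = 8 - m*(-3) = 8 - (-3)*m = 8 + 3*m)
r(s, 264)/88830 = (8 + 3*105)/88830 = (8 + 315)*(1/88830) = 323*(1/88830) = 323/88830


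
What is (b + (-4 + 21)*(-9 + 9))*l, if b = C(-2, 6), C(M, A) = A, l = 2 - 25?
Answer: -138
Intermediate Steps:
l = -23
b = 6
(b + (-4 + 21)*(-9 + 9))*l = (6 + (-4 + 21)*(-9 + 9))*(-23) = (6 + 17*0)*(-23) = (6 + 0)*(-23) = 6*(-23) = -138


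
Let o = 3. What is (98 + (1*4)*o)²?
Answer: 12100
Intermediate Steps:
(98 + (1*4)*o)² = (98 + (1*4)*3)² = (98 + 4*3)² = (98 + 12)² = 110² = 12100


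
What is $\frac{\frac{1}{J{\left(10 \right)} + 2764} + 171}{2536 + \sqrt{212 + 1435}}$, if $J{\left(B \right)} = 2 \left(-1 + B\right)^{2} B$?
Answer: $\frac{237643805}{3523447652} - \frac{2248995 \sqrt{183}}{28187581216} \approx 0.066367$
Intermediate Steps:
$J{\left(B \right)} = 2 B \left(-1 + B\right)^{2}$
$\frac{\frac{1}{J{\left(10 \right)} + 2764} + 171}{2536 + \sqrt{212 + 1435}} = \frac{\frac{1}{2 \cdot 10 \left(-1 + 10\right)^{2} + 2764} + 171}{2536 + \sqrt{212 + 1435}} = \frac{\frac{1}{2 \cdot 10 \cdot 9^{2} + 2764} + 171}{2536 + \sqrt{1647}} = \frac{\frac{1}{2 \cdot 10 \cdot 81 + 2764} + 171}{2536 + 3 \sqrt{183}} = \frac{\frac{1}{1620 + 2764} + 171}{2536 + 3 \sqrt{183}} = \frac{\frac{1}{4384} + 171}{2536 + 3 \sqrt{183}} = \frac{749665}{4384 \left(2536 + 3 \sqrt{183}\right)}$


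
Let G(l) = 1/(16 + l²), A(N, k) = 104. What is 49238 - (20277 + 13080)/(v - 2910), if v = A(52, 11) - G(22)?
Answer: 23032547246/467667 ≈ 49250.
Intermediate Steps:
v = 51999/500 (v = 104 - 1/(16 + 22²) = 104 - 1/(16 + 484) = 104 - 1/500 = 51999/500 ≈ 104.00)
49238 - (20277 + 13080)/(v - 2910) = 49238 - (20277 + 13080)/(51999/500 - 2910) = 49238 - 33357/(-1403001/500) = 49238 - 33357*(-500)/1403001 = 49238 - 1*(-5559500/467667) = 49238 + 5559500/467667 = 23032547246/467667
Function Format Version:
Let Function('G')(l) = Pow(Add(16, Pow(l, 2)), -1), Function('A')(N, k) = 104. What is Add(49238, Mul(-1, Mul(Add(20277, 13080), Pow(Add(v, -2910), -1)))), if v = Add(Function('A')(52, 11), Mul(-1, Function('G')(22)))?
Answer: Rational(23032547246, 467667) ≈ 49250.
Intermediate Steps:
v = Rational(51999, 500) (v = Add(104, Mul(-1, Pow(Add(16, Pow(22, 2)), -1))) = Add(104, Mul(-1, Pow(Add(16, 484), -1))) = Add(104, Mul(-1, Pow(500, -1))) = Add(104, Mul(-1, Rational(1, 500))) = Add(104, Rational(-1, 500)) = Rational(51999, 500) ≈ 104.00)
Add(49238, Mul(-1, Mul(Add(20277, 13080), Pow(Add(v, -2910), -1)))) = Add(49238, Mul(-1, Mul(Add(20277, 13080), Pow(Add(Rational(51999, 500), -2910), -1)))) = Add(49238, Mul(-1, Mul(33357, Pow(Rational(-1403001, 500), -1)))) = Add(49238, Mul(-1, Mul(33357, Rational(-500, 1403001)))) = Add(49238, Mul(-1, Rational(-5559500, 467667))) = Add(49238, Rational(5559500, 467667)) = Rational(23032547246, 467667)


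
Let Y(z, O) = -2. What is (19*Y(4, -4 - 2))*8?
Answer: -304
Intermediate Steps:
(19*Y(4, -4 - 2))*8 = (19*(-2))*8 = -38*8 = -304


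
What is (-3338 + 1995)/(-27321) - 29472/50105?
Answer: -737913497/1368918705 ≈ -0.53905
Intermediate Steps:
(-3338 + 1995)/(-27321) - 29472/50105 = -1343*(-1/27321) - 29472*1/50105 = 1343/27321 - 29472/50105 = -737913497/1368918705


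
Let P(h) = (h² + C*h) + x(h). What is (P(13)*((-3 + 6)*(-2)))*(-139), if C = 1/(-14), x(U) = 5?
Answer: 1010391/7 ≈ 1.4434e+5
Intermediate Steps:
C = -1/14 ≈ -0.071429
P(h) = 5 + h² - h/14 (P(h) = (h² - h/14) + 5 = 5 + h² - h/14)
(P(13)*((-3 + 6)*(-2)))*(-139) = ((5 + 13² - 1/14*13)*((-3 + 6)*(-2)))*(-139) = ((5 + 169 - 13/14)*(3*(-2)))*(-139) = ((2423/14)*(-6))*(-139) = -7269/7*(-139) = 1010391/7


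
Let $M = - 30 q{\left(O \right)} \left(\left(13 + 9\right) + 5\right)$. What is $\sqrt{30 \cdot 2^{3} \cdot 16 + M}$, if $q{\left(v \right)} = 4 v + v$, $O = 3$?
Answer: $i \sqrt{8310} \approx 91.159 i$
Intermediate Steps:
$q{\left(v \right)} = 5 v$
$M = -12150$ ($M = - 30 \cdot 5 \cdot 3 \left(\left(13 + 9\right) + 5\right) = \left(-30\right) 15 \left(22 + 5\right) = \left(-450\right) 27 = -12150$)
$\sqrt{30 \cdot 2^{3} \cdot 16 + M} = \sqrt{30 \cdot 2^{3} \cdot 16 - 12150} = \sqrt{30 \cdot 8 \cdot 16 - 12150} = \sqrt{240 \cdot 16 - 12150} = \sqrt{3840 - 12150} = \sqrt{-8310} = i \sqrt{8310}$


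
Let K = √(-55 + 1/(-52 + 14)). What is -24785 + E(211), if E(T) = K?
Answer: -24785 + I*√79458/38 ≈ -24785.0 + 7.418*I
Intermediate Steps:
K = I*√79458/38 (K = √(-55 + 1/(-38)) = √(-55 - 1/38) = √(-2091/38) = I*√79458/38 ≈ 7.418*I)
E(T) = I*√79458/38
-24785 + E(211) = -24785 + I*√79458/38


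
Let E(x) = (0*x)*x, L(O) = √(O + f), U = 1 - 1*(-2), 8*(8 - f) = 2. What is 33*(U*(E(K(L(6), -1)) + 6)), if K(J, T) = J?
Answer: 594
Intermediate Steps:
f = 31/4 (f = 8 - ⅛*2 = 8 - ¼ = 31/4 ≈ 7.7500)
U = 3 (U = 1 + 2 = 3)
L(O) = √(31/4 + O) (L(O) = √(O + 31/4) = √(31/4 + O))
E(x) = 0 (E(x) = 0*x = 0)
33*(U*(E(K(L(6), -1)) + 6)) = 33*(3*(0 + 6)) = 33*(3*6) = 33*18 = 594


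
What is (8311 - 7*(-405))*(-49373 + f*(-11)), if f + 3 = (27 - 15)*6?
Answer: -558771272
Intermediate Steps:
f = 69 (f = -3 + (27 - 15)*6 = -3 + 12*6 = -3 + 72 = 69)
(8311 - 7*(-405))*(-49373 + f*(-11)) = (8311 - 7*(-405))*(-49373 + 69*(-11)) = (8311 + 2835)*(-49373 - 759) = 11146*(-50132) = -558771272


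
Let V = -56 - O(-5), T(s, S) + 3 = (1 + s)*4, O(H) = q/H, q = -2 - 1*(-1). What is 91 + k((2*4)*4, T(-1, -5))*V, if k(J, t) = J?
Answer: -8537/5 ≈ -1707.4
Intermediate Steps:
q = -1 (q = -2 + 1 = -1)
O(H) = -1/H
T(s, S) = 1 + 4*s (T(s, S) = -3 + (1 + s)*4 = -3 + (4 + 4*s) = 1 + 4*s)
V = -281/5 (V = -56 - (-1)/(-5) = -56 - (-1)*(-1)/5 = -56 - 1*1/5 = -56 - 1/5 = -281/5 ≈ -56.200)
91 + k((2*4)*4, T(-1, -5))*V = 91 + ((2*4)*4)*(-281/5) = 91 + (8*4)*(-281/5) = 91 + 32*(-281/5) = 91 - 8992/5 = -8537/5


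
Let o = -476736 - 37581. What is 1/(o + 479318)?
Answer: -1/34999 ≈ -2.8572e-5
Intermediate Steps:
o = -514317
1/(o + 479318) = 1/(-514317 + 479318) = 1/(-34999) = -1/34999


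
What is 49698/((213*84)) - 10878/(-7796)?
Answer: 4042186/968653 ≈ 4.1730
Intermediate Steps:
49698/((213*84)) - 10878/(-7796) = 49698/17892 - 10878*(-1/7796) = 49698*(1/17892) + 5439/3898 = 2761/994 + 5439/3898 = 4042186/968653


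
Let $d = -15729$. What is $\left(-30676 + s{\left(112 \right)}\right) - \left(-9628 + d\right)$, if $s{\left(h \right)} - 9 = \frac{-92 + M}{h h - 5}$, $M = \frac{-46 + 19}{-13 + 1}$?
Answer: $- \frac{266328719}{50156} \approx -5310.0$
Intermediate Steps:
$M = \frac{9}{4}$ ($M = - \frac{27}{-12} = \left(-27\right) \left(- \frac{1}{12}\right) = \frac{9}{4} \approx 2.25$)
$s{\left(h \right)} = 9 - \frac{359}{4 \left(-5 + h^{2}\right)}$ ($s{\left(h \right)} = 9 + \frac{-92 + \frac{9}{4}}{h h - 5} = 9 - \frac{359}{4 \left(h^{2} - 5\right)} = 9 - \frac{359}{4 \left(-5 + h^{2}\right)}$)
$\left(-30676 + s{\left(112 \right)}\right) - \left(-9628 + d\right) = \left(-30676 + \frac{-539 + 36 \cdot 112^{2}}{4 \left(-5 + 112^{2}\right)}\right) + \left(9628 - -15729\right) = \left(-30676 + \frac{-539 + 36 \cdot 12544}{4 \left(-5 + 12544\right)}\right) + \left(9628 + 15729\right) = \left(-30676 + \frac{-539 + 451584}{4 \cdot 12539}\right) + 25357 = \left(-30676 + \frac{1}{4} \cdot \frac{1}{12539} \cdot 451045\right) + 25357 = \left(-30676 + \frac{451045}{50156}\right) + 25357 = - \frac{1538134411}{50156} + 25357 = - \frac{266328719}{50156}$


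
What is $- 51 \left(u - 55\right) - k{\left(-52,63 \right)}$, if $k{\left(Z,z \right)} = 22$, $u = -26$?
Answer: $4109$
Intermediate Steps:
$- 51 \left(u - 55\right) - k{\left(-52,63 \right)} = - 51 \left(-26 - 55\right) - 22 = \left(-51\right) \left(-81\right) - 22 = 4131 - 22 = 4109$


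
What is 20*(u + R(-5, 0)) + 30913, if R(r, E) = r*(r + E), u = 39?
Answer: 32193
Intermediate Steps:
R(r, E) = r*(E + r)
20*(u + R(-5, 0)) + 30913 = 20*(39 - 5*(0 - 5)) + 30913 = 20*(39 - 5*(-5)) + 30913 = 20*(39 + 25) + 30913 = 20*64 + 30913 = 1280 + 30913 = 32193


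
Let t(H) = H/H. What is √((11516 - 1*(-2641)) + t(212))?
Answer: √14158 ≈ 118.99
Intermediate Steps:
t(H) = 1
√((11516 - 1*(-2641)) + t(212)) = √((11516 - 1*(-2641)) + 1) = √((11516 + 2641) + 1) = √(14157 + 1) = √14158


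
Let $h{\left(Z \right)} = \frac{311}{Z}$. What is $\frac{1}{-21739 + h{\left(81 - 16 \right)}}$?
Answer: $- \frac{65}{1412724} \approx -4.601 \cdot 10^{-5}$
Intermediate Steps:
$\frac{1}{-21739 + h{\left(81 - 16 \right)}} = \frac{1}{-21739 + \frac{311}{81 - 16}} = \frac{1}{-21739 + \frac{311}{65}} = \frac{1}{- \frac{1412724}{65}} = - \frac{65}{1412724}$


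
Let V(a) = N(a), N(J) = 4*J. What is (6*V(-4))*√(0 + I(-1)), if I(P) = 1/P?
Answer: -96*I ≈ -96.0*I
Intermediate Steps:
V(a) = 4*a
I(P) = 1/P
(6*V(-4))*√(0 + I(-1)) = (6*(4*(-4)))*√(0 + 1/(-1)) = (6*(-16))*√(0 - 1) = -96*I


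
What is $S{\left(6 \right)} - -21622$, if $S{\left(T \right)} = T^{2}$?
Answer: $21658$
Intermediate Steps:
$S{\left(6 \right)} - -21622 = 6^{2} - -21622 = 36 + 21622 = 21658$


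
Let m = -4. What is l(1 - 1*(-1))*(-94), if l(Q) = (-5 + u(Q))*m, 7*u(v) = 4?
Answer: -11656/7 ≈ -1665.1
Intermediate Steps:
u(v) = 4/7 (u(v) = (1/7)*4 = 4/7)
l(Q) = 124/7 (l(Q) = (-5 + 4/7)*(-4) = -31/7*(-4) = 124/7)
l(1 - 1*(-1))*(-94) = (124/7)*(-94) = -11656/7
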